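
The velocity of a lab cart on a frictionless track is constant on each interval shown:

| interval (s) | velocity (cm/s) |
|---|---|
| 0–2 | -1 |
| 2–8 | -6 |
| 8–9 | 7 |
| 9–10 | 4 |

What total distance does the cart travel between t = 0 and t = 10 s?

Distance (not displacement) is the total path length: add the absolute areas under v-t.
0–2 s: |-1| × 2 = 2 cm
2–8 s: |-6| × 6 = 36 cm
8–9 s: |7| × 1 = 7 cm
9–10 s: |4| × 1 = 4 cm
Total distance = 49 cm

49 cm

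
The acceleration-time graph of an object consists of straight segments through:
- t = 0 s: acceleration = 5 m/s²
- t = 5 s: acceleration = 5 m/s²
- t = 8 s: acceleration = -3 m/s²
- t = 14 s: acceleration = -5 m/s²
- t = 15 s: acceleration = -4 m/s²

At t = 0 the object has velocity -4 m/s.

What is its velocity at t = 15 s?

Δv equals the area under the a-t graph; then v = v₀ + Δv.
0–5 s: 5 × 5 = 25 m/s
5–8 s: ½(5 + -3)(3) = 3 m/s
8–14 s: ½(-3 + -5)(6) = -24 m/s
14–15 s: ½(-5 + -4)(1) = -4.5 m/s
Δv = -0.5 m/s, so v(15) = -4 + (-0.5) = -4.5 m/s.

-4.5 m/s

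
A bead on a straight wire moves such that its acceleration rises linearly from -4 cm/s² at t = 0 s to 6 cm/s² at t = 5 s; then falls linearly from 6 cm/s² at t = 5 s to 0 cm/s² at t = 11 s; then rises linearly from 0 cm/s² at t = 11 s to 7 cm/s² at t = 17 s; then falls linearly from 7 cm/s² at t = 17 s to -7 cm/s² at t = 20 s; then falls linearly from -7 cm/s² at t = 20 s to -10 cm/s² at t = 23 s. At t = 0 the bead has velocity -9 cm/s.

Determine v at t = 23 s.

9.5 cm/s

Δv equals the area under the a-t graph; then v = v₀ + Δv.
0–5 s: ½(-4 + 6)(5) = 5 cm/s
5–11 s: ½(6 + 0)(6) = 18 cm/s
11–17 s: ½(0 + 7)(6) = 21 cm/s
17–20 s: ½(7 + -7)(3) = 0 cm/s
20–23 s: ½(-7 + -10)(3) = -25.5 cm/s
Δv = 18.5 cm/s, so v(23) = -9 + (18.5) = 9.5 cm/s.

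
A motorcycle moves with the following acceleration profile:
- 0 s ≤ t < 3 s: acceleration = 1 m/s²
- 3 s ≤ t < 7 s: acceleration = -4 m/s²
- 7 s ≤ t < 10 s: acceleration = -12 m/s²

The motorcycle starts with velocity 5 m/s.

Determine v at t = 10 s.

Δv equals the area under the a-t graph; then v = v₀ + Δv.
0–3 s: 1 × 3 = 3 m/s
3–7 s: -4 × 4 = -16 m/s
7–10 s: -12 × 3 = -36 m/s
Δv = -49 m/s, so v(10) = 5 + (-49) = -44 m/s.

-44 m/s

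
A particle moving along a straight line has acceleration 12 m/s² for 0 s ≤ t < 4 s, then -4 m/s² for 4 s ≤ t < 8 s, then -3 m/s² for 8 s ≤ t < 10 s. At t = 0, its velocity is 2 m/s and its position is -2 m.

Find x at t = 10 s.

On each constant-a segment, Δv = aΔt and Δx = v₀Δt + ½aΔt²; chain segment to segment.
0–4 s: v starts 2 m/s; Δx = 2·4 + ½·12·4² = 104 m; v ends 50 m/s.
4–8 s: v starts 50 m/s; Δx = 50·4 + ½·-4·4² = 168 m; v ends 34 m/s.
8–10 s: v starts 34 m/s; Δx = 34·2 + ½·-3·2² = 62 m; v ends 28 m/s.
x(10) = -2 + Σ Δx = 332 m.

332 m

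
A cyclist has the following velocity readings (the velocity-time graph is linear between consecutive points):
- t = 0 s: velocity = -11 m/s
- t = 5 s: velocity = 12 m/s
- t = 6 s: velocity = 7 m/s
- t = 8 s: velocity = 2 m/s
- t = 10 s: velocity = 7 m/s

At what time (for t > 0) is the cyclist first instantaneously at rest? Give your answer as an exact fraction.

t = 55/23 s

v changes sign on 0–5 s (from -11 to 12); the graph is linear there, so v = 0 at t = 0 + (11)·(5 − 0)/(12 − -11) = 55/23 s.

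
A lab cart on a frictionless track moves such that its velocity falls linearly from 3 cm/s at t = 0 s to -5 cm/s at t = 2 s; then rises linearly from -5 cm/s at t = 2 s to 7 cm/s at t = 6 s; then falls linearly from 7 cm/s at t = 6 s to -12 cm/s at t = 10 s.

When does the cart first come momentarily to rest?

t = 0.75 s

v changes sign on 0–2 s (from 3 to -5); the graph is linear there, so v = 0 at t = 0 + (-3)·(2 − 0)/(-5 − 3) = 0.75 s.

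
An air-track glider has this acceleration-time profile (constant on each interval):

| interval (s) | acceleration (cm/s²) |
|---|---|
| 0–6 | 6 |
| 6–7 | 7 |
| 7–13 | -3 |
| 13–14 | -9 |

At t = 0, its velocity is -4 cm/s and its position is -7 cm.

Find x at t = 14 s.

On each constant-a segment, Δv = aΔt and Δx = v₀Δt + ½aΔt²; chain segment to segment.
0–6 s: v starts -4 cm/s; Δx = -4·6 + ½·6·6² = 84 cm; v ends 32 cm/s.
6–7 s: v starts 32 cm/s; Δx = 32·1 + ½·7·1² = 35.5 cm; v ends 39 cm/s.
7–13 s: v starts 39 cm/s; Δx = 39·6 + ½·-3·6² = 180 cm; v ends 21 cm/s.
13–14 s: v starts 21 cm/s; Δx = 21·1 + ½·-9·1² = 16.5 cm; v ends 12 cm/s.
x(14) = -7 + Σ Δx = 309 cm.

309 cm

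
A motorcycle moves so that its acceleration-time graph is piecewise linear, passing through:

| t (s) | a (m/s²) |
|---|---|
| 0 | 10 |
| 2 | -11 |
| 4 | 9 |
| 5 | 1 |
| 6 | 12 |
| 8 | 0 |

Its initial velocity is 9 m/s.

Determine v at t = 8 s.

29.5 m/s

Δv equals the area under the a-t graph; then v = v₀ + Δv.
0–2 s: ½(10 + -11)(2) = -1 m/s
2–4 s: ½(-11 + 9)(2) = -2 m/s
4–5 s: ½(9 + 1)(1) = 5 m/s
5–6 s: ½(1 + 12)(1) = 6.5 m/s
6–8 s: ½(12 + 0)(2) = 12 m/s
Δv = 20.5 m/s, so v(8) = 9 + (20.5) = 29.5 m/s.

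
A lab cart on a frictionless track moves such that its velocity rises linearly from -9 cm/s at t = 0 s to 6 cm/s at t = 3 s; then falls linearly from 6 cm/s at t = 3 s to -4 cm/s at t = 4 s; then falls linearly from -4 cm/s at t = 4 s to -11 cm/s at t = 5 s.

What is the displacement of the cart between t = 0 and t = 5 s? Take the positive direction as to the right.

Net displacement equals the area under the velocity-time graph (areas below the axis count negative).
0–3 s: ½(-9 + 6)(3) = -4.5 cm
3–4 s: ½(6 + -4)(1) = 1 cm
4–5 s: ½(-4 + -11)(1) = -7.5 cm
Net displacement = -11 cm

-11 cm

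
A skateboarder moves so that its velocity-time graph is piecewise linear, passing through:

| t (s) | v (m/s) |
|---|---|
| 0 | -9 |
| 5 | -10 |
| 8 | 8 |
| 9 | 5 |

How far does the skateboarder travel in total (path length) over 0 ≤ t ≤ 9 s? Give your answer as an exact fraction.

203/3 m

Total distance travelled is ∫|v| dt — sum the magnitudes of each area piece.
0–5 s: |½(-9 + -10)(5)| = 47.5 m
5–8 s: v = 0 at t = 20/3 s; triangle areas 25/3 + 16/3 = 41/3 m
8–9 s: |½(8 + 5)(1)| = 6.5 m
Total distance = 203/3 m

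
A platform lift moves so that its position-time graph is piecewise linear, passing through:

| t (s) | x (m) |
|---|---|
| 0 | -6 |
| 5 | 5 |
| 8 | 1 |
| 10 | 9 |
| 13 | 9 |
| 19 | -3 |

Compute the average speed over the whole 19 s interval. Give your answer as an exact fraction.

Average speed = (total path length)/(elapsed time); on a piecewise-linear x-t graph the path length is Σ|Δx|.
0–5 s: |Δx| = |5 − -6| = 11 m
5–8 s: |Δx| = |1 − 5| = 4 m
8–10 s: |Δx| = |9 − 1| = 8 m
10–13 s: |Δx| = |9 − 9| = 0 m
13–19 s: |Δx| = |-3 − 9| = 12 m
Total path = 35 m; average speed = 35/19 = 35/19 m/s.

35/19 m/s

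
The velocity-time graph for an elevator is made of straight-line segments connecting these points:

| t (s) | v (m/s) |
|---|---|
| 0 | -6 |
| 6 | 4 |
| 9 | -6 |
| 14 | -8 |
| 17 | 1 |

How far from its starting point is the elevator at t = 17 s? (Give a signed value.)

-54.5 m

Net displacement equals the area under the velocity-time graph (areas below the axis count negative).
0–6 s: ½(-6 + 4)(6) = -6 m
6–9 s: ½(4 + -6)(3) = -3 m
9–14 s: ½(-6 + -8)(5) = -35 m
14–17 s: ½(-8 + 1)(3) = -10.5 m
Net displacement = -54.5 m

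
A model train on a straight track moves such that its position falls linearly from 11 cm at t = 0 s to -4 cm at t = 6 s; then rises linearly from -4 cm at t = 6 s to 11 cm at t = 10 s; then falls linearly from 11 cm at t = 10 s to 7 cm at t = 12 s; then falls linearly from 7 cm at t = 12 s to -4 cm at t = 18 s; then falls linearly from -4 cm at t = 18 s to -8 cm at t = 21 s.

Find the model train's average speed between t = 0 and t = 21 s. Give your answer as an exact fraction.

Average speed = (total path length)/(elapsed time); on a piecewise-linear x-t graph the path length is Σ|Δx|.
0–6 s: |Δx| = |-4 − 11| = 15 cm
6–10 s: |Δx| = |11 − -4| = 15 cm
10–12 s: |Δx| = |7 − 11| = 4 cm
12–18 s: |Δx| = |-4 − 7| = 11 cm
18–21 s: |Δx| = |-8 − -4| = 4 cm
Total path = 49 cm; average speed = 49/21 = 7/3 cm/s.

7/3 cm/s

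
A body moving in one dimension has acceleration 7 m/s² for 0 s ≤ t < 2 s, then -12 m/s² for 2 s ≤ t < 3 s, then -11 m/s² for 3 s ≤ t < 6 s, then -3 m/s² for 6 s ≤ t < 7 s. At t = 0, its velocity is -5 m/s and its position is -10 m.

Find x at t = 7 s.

-99 m

On each constant-a segment, Δv = aΔt and Δx = v₀Δt + ½aΔt²; chain segment to segment.
0–2 s: v starts -5 m/s; Δx = -5·2 + ½·7·2² = 4 m; v ends 9 m/s.
2–3 s: v starts 9 m/s; Δx = 9·1 + ½·-12·1² = 3 m; v ends -3 m/s.
3–6 s: v starts -3 m/s; Δx = -3·3 + ½·-11·3² = -58.5 m; v ends -36 m/s.
6–7 s: v starts -36 m/s; Δx = -36·1 + ½·-3·1² = -37.5 m; v ends -39 m/s.
x(7) = -10 + Σ Δx = -99 m.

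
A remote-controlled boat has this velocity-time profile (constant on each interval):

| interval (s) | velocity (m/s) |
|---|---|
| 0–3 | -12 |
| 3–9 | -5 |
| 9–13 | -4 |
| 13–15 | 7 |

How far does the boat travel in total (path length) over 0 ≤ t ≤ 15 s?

Distance (not displacement) is the total path length: add the absolute areas under v-t.
0–3 s: |-12| × 3 = 36 m
3–9 s: |-5| × 6 = 30 m
9–13 s: |-4| × 4 = 16 m
13–15 s: |7| × 2 = 14 m
Total distance = 96 m

96 m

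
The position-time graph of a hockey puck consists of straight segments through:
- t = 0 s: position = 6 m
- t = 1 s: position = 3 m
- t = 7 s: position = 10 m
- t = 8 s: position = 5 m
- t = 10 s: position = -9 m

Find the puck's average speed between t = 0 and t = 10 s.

2.9 m/s

Average speed = (total path length)/(elapsed time); on a piecewise-linear x-t graph the path length is Σ|Δx|.
0–1 s: |Δx| = |3 − 6| = 3 m
1–7 s: |Δx| = |10 − 3| = 7 m
7–8 s: |Δx| = |5 − 10| = 5 m
8–10 s: |Δx| = |-9 − 5| = 14 m
Total path = 29 m; average speed = 29/10 = 2.9 m/s.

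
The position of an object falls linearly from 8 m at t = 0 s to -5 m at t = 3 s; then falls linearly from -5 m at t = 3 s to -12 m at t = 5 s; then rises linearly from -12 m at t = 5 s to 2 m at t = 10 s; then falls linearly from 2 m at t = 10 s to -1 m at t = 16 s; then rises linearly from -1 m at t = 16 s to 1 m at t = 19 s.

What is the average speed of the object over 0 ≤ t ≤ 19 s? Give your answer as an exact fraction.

Average speed = (total path length)/(elapsed time); on a piecewise-linear x-t graph the path length is Σ|Δx|.
0–3 s: |Δx| = |-5 − 8| = 13 m
3–5 s: |Δx| = |-12 − -5| = 7 m
5–10 s: |Δx| = |2 − -12| = 14 m
10–16 s: |Δx| = |-1 − 2| = 3 m
16–19 s: |Δx| = |1 − -1| = 2 m
Total path = 39 m; average speed = 39/19 = 39/19 m/s.

39/19 m/s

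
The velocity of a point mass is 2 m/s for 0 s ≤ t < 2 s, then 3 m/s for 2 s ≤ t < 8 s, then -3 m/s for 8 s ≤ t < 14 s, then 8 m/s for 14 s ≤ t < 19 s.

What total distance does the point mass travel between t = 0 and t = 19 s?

80 m

Distance (not displacement) is the total path length: add the absolute areas under v-t.
0–2 s: |2| × 2 = 4 m
2–8 s: |3| × 6 = 18 m
8–14 s: |-3| × 6 = 18 m
14–19 s: |8| × 5 = 40 m
Total distance = 80 m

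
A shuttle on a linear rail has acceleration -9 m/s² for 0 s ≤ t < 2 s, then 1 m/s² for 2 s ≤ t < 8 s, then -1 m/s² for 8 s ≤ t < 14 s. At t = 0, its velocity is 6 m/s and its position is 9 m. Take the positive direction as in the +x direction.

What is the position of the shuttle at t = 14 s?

On each constant-a segment, Δv = aΔt and Δx = v₀Δt + ½aΔt²; chain segment to segment.
0–2 s: v starts 6 m/s; Δx = 6·2 + ½·-9·2² = -6 m; v ends -12 m/s.
2–8 s: v starts -12 m/s; Δx = -12·6 + ½·1·6² = -54 m; v ends -6 m/s.
8–14 s: v starts -6 m/s; Δx = -6·6 + ½·-1·6² = -54 m; v ends -12 m/s.
x(14) = 9 + Σ Δx = -105 m.

-105 m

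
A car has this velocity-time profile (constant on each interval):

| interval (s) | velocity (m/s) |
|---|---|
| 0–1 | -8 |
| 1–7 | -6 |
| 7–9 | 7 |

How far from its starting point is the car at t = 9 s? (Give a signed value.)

-30 m

Displacement is the signed area under the v-t curve.
0–1 s: -8 × 1 = -8 m
1–7 s: -6 × 6 = -36 m
7–9 s: 7 × 2 = 14 m
Net displacement = -30 m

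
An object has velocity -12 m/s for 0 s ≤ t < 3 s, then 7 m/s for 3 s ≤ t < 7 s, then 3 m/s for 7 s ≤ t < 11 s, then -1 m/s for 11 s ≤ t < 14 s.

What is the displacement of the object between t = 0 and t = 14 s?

Net displacement equals the area under the velocity-time graph (areas below the axis count negative).
0–3 s: -12 × 3 = -36 m
3–7 s: 7 × 4 = 28 m
7–11 s: 3 × 4 = 12 m
11–14 s: -1 × 3 = -3 m
Net displacement = 1 m

1 m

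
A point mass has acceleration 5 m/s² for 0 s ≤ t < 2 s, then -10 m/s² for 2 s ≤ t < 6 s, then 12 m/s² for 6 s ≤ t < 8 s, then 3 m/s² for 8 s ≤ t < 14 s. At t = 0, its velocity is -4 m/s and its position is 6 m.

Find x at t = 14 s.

-98 m

On each constant-a segment, Δv = aΔt and Δx = v₀Δt + ½aΔt²; chain segment to segment.
0–2 s: v starts -4 m/s; Δx = -4·2 + ½·5·2² = 2 m; v ends 6 m/s.
2–6 s: v starts 6 m/s; Δx = 6·4 + ½·-10·4² = -56 m; v ends -34 m/s.
6–8 s: v starts -34 m/s; Δx = -34·2 + ½·12·2² = -44 m; v ends -10 m/s.
8–14 s: v starts -10 m/s; Δx = -10·6 + ½·3·6² = -6 m; v ends 8 m/s.
x(14) = 6 + Σ Δx = -98 m.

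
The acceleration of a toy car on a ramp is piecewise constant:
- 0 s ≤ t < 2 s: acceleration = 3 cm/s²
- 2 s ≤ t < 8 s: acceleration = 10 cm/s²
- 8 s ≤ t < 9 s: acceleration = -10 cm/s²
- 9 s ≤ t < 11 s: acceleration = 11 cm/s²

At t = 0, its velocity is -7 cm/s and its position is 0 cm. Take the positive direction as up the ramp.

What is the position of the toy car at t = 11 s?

340 cm

On each constant-a segment, Δv = aΔt and Δx = v₀Δt + ½aΔt²; chain segment to segment.
0–2 s: v starts -7 cm/s; Δx = -7·2 + ½·3·2² = -8 cm; v ends -1 cm/s.
2–8 s: v starts -1 cm/s; Δx = -1·6 + ½·10·6² = 174 cm; v ends 59 cm/s.
8–9 s: v starts 59 cm/s; Δx = 59·1 + ½·-10·1² = 54 cm; v ends 49 cm/s.
9–11 s: v starts 49 cm/s; Δx = 49·2 + ½·11·2² = 120 cm; v ends 71 cm/s.
x(11) = 0 + Σ Δx = 340 cm.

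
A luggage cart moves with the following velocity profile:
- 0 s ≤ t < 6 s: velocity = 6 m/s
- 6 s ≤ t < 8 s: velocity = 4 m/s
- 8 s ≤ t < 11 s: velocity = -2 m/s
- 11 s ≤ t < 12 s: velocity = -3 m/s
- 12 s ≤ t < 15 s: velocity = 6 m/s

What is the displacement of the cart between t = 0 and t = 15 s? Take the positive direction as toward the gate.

53 m

Displacement is the signed area under the v-t curve.
0–6 s: 6 × 6 = 36 m
6–8 s: 4 × 2 = 8 m
8–11 s: -2 × 3 = -6 m
11–12 s: -3 × 1 = -3 m
12–15 s: 6 × 3 = 18 m
Net displacement = 53 m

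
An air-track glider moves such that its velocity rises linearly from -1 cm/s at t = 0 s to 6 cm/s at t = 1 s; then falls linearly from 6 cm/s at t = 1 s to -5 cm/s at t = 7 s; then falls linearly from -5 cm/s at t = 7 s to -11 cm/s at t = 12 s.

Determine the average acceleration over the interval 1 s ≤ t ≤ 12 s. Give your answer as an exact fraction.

Average acceleration = Δv/Δt = (-11 − 6)/(12 − 1) = -17/11 cm/s².

-17/11 cm/s²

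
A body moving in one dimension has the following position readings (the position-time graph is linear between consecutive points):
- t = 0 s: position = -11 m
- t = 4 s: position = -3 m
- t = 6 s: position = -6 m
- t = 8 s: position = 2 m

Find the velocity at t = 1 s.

Velocity is the slope of the x-t graph on 0–4 s: (-3 − -11)/(4 − 0) = 2 m/s.

2 m/s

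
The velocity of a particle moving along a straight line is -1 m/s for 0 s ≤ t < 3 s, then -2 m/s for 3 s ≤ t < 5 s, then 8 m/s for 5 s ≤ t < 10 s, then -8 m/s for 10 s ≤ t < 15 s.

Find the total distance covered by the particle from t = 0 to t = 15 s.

87 m

Distance (not displacement) is the total path length: add the absolute areas under v-t.
0–3 s: |-1| × 3 = 3 m
3–5 s: |-2| × 2 = 4 m
5–10 s: |8| × 5 = 40 m
10–15 s: |-8| × 5 = 40 m
Total distance = 87 m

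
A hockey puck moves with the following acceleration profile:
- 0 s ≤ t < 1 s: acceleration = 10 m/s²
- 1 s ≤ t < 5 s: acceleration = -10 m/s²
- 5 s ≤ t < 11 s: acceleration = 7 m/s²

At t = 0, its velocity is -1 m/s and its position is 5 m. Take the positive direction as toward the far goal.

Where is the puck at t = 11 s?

On each constant-a segment, Δv = aΔt and Δx = v₀Δt + ½aΔt²; chain segment to segment.
0–1 s: v starts -1 m/s; Δx = -1·1 + ½·10·1² = 4 m; v ends 9 m/s.
1–5 s: v starts 9 m/s; Δx = 9·4 + ½·-10·4² = -44 m; v ends -31 m/s.
5–11 s: v starts -31 m/s; Δx = -31·6 + ½·7·6² = -60 m; v ends 11 m/s.
x(11) = 5 + Σ Δx = -95 m.

-95 m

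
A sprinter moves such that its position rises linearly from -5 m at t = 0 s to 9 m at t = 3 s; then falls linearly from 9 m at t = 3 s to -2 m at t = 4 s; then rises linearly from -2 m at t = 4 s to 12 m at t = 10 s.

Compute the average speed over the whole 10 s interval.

3.9 m/s

Average speed = (total path length)/(elapsed time); on a piecewise-linear x-t graph the path length is Σ|Δx|.
0–3 s: |Δx| = |9 − -5| = 14 m
3–4 s: |Δx| = |-2 − 9| = 11 m
4–10 s: |Δx| = |12 − -2| = 14 m
Total path = 39 m; average speed = 39/10 = 3.9 m/s.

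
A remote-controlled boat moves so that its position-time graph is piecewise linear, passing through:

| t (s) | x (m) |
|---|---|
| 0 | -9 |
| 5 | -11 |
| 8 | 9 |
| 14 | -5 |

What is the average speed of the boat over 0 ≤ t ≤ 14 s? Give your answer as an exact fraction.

Average speed = (total path length)/(elapsed time); on a piecewise-linear x-t graph the path length is Σ|Δx|.
0–5 s: |Δx| = |-11 − -9| = 2 m
5–8 s: |Δx| = |9 − -11| = 20 m
8–14 s: |Δx| = |-5 − 9| = 14 m
Total path = 36 m; average speed = 36/14 = 18/7 m/s.

18/7 m/s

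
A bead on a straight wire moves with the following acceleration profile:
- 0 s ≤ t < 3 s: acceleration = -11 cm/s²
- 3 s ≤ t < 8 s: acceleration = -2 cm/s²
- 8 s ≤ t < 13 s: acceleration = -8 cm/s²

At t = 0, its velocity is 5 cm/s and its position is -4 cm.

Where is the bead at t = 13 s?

-493.5 cm

On each constant-a segment, Δv = aΔt and Δx = v₀Δt + ½aΔt²; chain segment to segment.
0–3 s: v starts 5 cm/s; Δx = 5·3 + ½·-11·3² = -34.5 cm; v ends -28 cm/s.
3–8 s: v starts -28 cm/s; Δx = -28·5 + ½·-2·5² = -165 cm; v ends -38 cm/s.
8–13 s: v starts -38 cm/s; Δx = -38·5 + ½·-8·5² = -290 cm; v ends -78 cm/s.
x(13) = -4 + Σ Δx = -493.5 cm.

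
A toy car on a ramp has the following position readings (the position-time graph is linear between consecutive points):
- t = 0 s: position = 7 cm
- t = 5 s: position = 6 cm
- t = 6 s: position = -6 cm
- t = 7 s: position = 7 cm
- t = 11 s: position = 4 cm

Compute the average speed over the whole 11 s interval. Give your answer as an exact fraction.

29/11 cm/s

Average speed = (total path length)/(elapsed time); on a piecewise-linear x-t graph the path length is Σ|Δx|.
0–5 s: |Δx| = |6 − 7| = 1 cm
5–6 s: |Δx| = |-6 − 6| = 12 cm
6–7 s: |Δx| = |7 − -6| = 13 cm
7–11 s: |Δx| = |4 − 7| = 3 cm
Total path = 29 cm; average speed = 29/11 = 29/11 cm/s.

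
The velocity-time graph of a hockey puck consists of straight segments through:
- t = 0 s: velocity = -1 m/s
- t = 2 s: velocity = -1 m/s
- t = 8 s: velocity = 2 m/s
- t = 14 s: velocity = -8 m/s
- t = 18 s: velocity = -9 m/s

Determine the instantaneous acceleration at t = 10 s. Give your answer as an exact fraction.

-5/3 m/s²

Acceleration is the slope of the v-t graph on 8–14 s: (-8 − 2)/(14 − 8) = -5/3 m/s².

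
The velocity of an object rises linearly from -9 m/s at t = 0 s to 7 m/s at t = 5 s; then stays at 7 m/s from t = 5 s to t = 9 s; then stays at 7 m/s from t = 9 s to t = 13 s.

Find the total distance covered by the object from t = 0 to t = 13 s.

76.3125 m

Distance (not displacement) is the total path length: add the absolute areas under v-t.
0–5 s: v = 0 at t = 2.8125 s; triangle areas 12.65625 + 7.65625 = 20.3125 m
5–9 s: |7| × 4 = 28 m
9–13 s: |7| × 4 = 28 m
Total distance = 76.3125 m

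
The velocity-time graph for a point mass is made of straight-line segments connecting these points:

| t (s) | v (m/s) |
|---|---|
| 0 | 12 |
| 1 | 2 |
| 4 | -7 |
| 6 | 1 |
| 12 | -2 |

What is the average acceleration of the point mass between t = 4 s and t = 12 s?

0.625 m/s²

Average acceleration = Δv/Δt = (-2 − -7)/(12 − 4) = 0.625 m/s².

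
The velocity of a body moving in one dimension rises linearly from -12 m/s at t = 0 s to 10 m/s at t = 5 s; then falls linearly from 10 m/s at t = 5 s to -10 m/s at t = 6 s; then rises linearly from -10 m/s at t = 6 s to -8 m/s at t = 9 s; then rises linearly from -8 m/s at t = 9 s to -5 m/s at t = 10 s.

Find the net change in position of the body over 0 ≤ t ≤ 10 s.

-38.5 m

Displacement is the signed area under the v-t curve.
0–5 s: ½(-12 + 10)(5) = -5 m
5–6 s: ½(10 + -10)(1) = 0 m
6–9 s: ½(-10 + -8)(3) = -27 m
9–10 s: ½(-8 + -5)(1) = -6.5 m
Net displacement = -38.5 m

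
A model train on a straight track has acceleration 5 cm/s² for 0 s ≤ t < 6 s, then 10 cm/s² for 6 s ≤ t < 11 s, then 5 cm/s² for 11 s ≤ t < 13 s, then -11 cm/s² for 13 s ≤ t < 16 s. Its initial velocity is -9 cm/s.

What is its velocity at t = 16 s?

Δv equals the area under the a-t graph; then v = v₀ + Δv.
0–6 s: 5 × 6 = 30 cm/s
6–11 s: 10 × 5 = 50 cm/s
11–13 s: 5 × 2 = 10 cm/s
13–16 s: -11 × 3 = -33 cm/s
Δv = 57 cm/s, so v(16) = -9 + (57) = 48 cm/s.

48 cm/s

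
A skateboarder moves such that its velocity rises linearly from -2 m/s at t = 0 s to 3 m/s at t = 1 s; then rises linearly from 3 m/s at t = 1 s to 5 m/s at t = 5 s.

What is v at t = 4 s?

On 1–5 s the graph is linear from 3 to 5 m/s: v(4) = 3 + (5 − 3)·(4 − 1)/(5 − 1) = 4.5 m/s.

4.5 m/s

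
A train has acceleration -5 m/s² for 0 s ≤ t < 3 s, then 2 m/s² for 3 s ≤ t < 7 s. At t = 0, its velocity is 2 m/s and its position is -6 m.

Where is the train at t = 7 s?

On each constant-a segment, Δv = aΔt and Δx = v₀Δt + ½aΔt²; chain segment to segment.
0–3 s: v starts 2 m/s; Δx = 2·3 + ½·-5·3² = -16.5 m; v ends -13 m/s.
3–7 s: v starts -13 m/s; Δx = -13·4 + ½·2·4² = -36 m; v ends -5 m/s.
x(7) = -6 + Σ Δx = -58.5 m.

-58.5 m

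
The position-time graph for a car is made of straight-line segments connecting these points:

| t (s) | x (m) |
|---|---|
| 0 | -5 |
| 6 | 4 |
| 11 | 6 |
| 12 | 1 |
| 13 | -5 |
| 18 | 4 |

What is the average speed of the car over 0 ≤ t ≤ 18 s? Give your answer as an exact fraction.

Average speed = (total path length)/(elapsed time); on a piecewise-linear x-t graph the path length is Σ|Δx|.
0–6 s: |Δx| = |4 − -5| = 9 m
6–11 s: |Δx| = |6 − 4| = 2 m
11–12 s: |Δx| = |1 − 6| = 5 m
12–13 s: |Δx| = |-5 − 1| = 6 m
13–18 s: |Δx| = |4 − -5| = 9 m
Total path = 31 m; average speed = 31/18 = 31/18 m/s.

31/18 m/s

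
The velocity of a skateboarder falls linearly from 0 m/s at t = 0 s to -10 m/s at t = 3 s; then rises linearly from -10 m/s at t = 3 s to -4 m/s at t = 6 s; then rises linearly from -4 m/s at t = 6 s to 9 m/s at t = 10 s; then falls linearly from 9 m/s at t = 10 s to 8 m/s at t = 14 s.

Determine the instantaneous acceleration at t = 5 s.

2 m/s²

Acceleration is the slope of the v-t graph on 3–6 s: (-4 − -10)/(6 − 3) = 2 m/s².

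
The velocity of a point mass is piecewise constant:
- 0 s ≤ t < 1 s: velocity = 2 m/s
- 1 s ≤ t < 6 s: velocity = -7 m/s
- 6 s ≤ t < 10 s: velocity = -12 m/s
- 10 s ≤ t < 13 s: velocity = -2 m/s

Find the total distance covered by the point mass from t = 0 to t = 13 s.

Distance (not displacement) is the total path length: add the absolute areas under v-t.
0–1 s: |2| × 1 = 2 m
1–6 s: |-7| × 5 = 35 m
6–10 s: |-12| × 4 = 48 m
10–13 s: |-2| × 3 = 6 m
Total distance = 91 m

91 m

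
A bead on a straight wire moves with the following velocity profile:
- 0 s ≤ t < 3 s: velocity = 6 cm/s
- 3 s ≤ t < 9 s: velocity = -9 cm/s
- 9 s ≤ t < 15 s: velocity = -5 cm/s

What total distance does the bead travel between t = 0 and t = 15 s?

102 cm

Distance (not displacement) is the total path length: add the absolute areas under v-t.
0–3 s: |6| × 3 = 18 cm
3–9 s: |-9| × 6 = 54 cm
9–15 s: |-5| × 6 = 30 cm
Total distance = 102 cm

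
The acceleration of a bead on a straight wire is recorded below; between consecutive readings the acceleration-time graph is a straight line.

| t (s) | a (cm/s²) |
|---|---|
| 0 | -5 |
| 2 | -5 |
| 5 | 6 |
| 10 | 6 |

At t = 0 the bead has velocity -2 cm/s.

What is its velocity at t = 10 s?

Δv equals the area under the a-t graph; then v = v₀ + Δv.
0–2 s: -5 × 2 = -10 cm/s
2–5 s: ½(-5 + 6)(3) = 1.5 cm/s
5–10 s: 6 × 5 = 30 cm/s
Δv = 21.5 cm/s, so v(10) = -2 + (21.5) = 19.5 cm/s.

19.5 cm/s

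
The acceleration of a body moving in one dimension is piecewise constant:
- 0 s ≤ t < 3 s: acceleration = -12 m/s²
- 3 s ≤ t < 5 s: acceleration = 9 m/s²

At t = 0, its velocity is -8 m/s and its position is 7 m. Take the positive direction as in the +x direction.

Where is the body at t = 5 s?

-141 m

On each constant-a segment, Δv = aΔt and Δx = v₀Δt + ½aΔt²; chain segment to segment.
0–3 s: v starts -8 m/s; Δx = -8·3 + ½·-12·3² = -78 m; v ends -44 m/s.
3–5 s: v starts -44 m/s; Δx = -44·2 + ½·9·2² = -70 m; v ends -26 m/s.
x(5) = 7 + Σ Δx = -141 m.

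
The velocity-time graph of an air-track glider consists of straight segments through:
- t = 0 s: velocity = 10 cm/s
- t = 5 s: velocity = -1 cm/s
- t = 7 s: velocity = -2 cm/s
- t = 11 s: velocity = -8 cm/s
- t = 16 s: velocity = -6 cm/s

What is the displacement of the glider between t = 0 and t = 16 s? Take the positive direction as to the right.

Net displacement equals the area under the velocity-time graph (areas below the axis count negative).
0–5 s: ½(10 + -1)(5) = 22.5 cm
5–7 s: ½(-1 + -2)(2) = -3 cm
7–11 s: ½(-2 + -8)(4) = -20 cm
11–16 s: ½(-8 + -6)(5) = -35 cm
Net displacement = -35.5 cm

-35.5 cm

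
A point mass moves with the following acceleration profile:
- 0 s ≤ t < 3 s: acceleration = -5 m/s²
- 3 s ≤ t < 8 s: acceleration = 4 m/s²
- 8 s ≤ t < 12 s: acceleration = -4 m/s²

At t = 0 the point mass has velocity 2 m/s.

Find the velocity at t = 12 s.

-9 m/s

Δv equals the area under the a-t graph; then v = v₀ + Δv.
0–3 s: -5 × 3 = -15 m/s
3–8 s: 4 × 5 = 20 m/s
8–12 s: -4 × 4 = -16 m/s
Δv = -11 m/s, so v(12) = 2 + (-11) = -9 m/s.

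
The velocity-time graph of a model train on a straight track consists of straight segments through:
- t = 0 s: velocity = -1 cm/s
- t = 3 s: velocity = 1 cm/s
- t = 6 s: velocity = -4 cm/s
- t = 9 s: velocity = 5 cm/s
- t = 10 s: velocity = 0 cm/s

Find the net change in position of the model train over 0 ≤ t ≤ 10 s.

-0.5 cm

Net displacement equals the area under the velocity-time graph (areas below the axis count negative).
0–3 s: ½(-1 + 1)(3) = 0 cm
3–6 s: ½(1 + -4)(3) = -4.5 cm
6–9 s: ½(-4 + 5)(3) = 1.5 cm
9–10 s: ½(5 + 0)(1) = 2.5 cm
Net displacement = -0.5 cm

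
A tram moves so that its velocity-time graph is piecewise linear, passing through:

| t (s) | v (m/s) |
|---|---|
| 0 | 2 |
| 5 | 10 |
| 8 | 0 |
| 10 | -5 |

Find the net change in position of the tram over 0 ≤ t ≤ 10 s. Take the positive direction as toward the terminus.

Displacement is the signed area under the v-t curve.
0–5 s: ½(2 + 10)(5) = 30 m
5–8 s: ½(10 + 0)(3) = 15 m
8–10 s: ½(0 + -5)(2) = -5 m
Net displacement = 40 m

40 m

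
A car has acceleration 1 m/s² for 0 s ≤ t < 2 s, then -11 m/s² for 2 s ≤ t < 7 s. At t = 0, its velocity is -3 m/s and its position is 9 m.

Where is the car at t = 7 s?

-137.5 m

On each constant-a segment, Δv = aΔt and Δx = v₀Δt + ½aΔt²; chain segment to segment.
0–2 s: v starts -3 m/s; Δx = -3·2 + ½·1·2² = -4 m; v ends -1 m/s.
2–7 s: v starts -1 m/s; Δx = -1·5 + ½·-11·5² = -142.5 m; v ends -56 m/s.
x(7) = 9 + Σ Δx = -137.5 m.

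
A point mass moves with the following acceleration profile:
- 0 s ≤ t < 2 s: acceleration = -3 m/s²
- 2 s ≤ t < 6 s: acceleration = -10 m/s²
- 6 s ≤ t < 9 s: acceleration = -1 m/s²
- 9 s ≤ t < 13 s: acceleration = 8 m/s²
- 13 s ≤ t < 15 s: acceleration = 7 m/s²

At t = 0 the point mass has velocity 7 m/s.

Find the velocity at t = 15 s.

4 m/s

Δv equals the area under the a-t graph; then v = v₀ + Δv.
0–2 s: -3 × 2 = -6 m/s
2–6 s: -10 × 4 = -40 m/s
6–9 s: -1 × 3 = -3 m/s
9–13 s: 8 × 4 = 32 m/s
13–15 s: 7 × 2 = 14 m/s
Δv = -3 m/s, so v(15) = 7 + (-3) = 4 m/s.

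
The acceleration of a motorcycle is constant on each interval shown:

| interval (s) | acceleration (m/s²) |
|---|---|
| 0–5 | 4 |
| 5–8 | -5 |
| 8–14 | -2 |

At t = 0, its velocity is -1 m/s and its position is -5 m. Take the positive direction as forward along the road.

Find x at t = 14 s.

62.5 m

On each constant-a segment, Δv = aΔt and Δx = v₀Δt + ½aΔt²; chain segment to segment.
0–5 s: v starts -1 m/s; Δx = -1·5 + ½·4·5² = 45 m; v ends 19 m/s.
5–8 s: v starts 19 m/s; Δx = 19·3 + ½·-5·3² = 34.5 m; v ends 4 m/s.
8–14 s: v starts 4 m/s; Δx = 4·6 + ½·-2·6² = -12 m; v ends -8 m/s.
x(14) = -5 + Σ Δx = 62.5 m.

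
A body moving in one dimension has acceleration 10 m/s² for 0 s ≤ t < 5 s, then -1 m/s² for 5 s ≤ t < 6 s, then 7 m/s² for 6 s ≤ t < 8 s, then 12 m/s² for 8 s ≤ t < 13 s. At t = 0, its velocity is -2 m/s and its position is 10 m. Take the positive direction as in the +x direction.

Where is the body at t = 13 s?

On each constant-a segment, Δv = aΔt and Δx = v₀Δt + ½aΔt²; chain segment to segment.
0–5 s: v starts -2 m/s; Δx = -2·5 + ½·10·5² = 115 m; v ends 48 m/s.
5–6 s: v starts 48 m/s; Δx = 48·1 + ½·-1·1² = 47.5 m; v ends 47 m/s.
6–8 s: v starts 47 m/s; Δx = 47·2 + ½·7·2² = 108 m; v ends 61 m/s.
8–13 s: v starts 61 m/s; Δx = 61·5 + ½·12·5² = 455 m; v ends 121 m/s.
x(13) = 10 + Σ Δx = 735.5 m.

735.5 m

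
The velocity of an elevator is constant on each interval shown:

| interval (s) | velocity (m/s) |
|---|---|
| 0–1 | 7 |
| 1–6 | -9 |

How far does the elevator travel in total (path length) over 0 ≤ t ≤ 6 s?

Distance (not displacement) is the total path length: add the absolute areas under v-t.
0–1 s: |7| × 1 = 7 m
1–6 s: |-9| × 5 = 45 m
Total distance = 52 m

52 m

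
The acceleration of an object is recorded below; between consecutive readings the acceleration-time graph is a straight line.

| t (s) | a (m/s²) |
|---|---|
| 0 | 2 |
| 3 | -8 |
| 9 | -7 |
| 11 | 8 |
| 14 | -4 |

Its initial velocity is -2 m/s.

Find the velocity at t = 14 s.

-49 m/s

Δv equals the area under the a-t graph; then v = v₀ + Δv.
0–3 s: ½(2 + -8)(3) = -9 m/s
3–9 s: ½(-8 + -7)(6) = -45 m/s
9–11 s: ½(-7 + 8)(2) = 1 m/s
11–14 s: ½(8 + -4)(3) = 6 m/s
Δv = -47 m/s, so v(14) = -2 + (-47) = -49 m/s.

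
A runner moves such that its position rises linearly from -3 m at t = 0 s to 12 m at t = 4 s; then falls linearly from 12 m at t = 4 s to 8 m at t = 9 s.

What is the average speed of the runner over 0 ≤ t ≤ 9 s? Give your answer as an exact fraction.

Average speed = (total path length)/(elapsed time); on a piecewise-linear x-t graph the path length is Σ|Δx|.
0–4 s: |Δx| = |12 − -3| = 15 m
4–9 s: |Δx| = |8 − 12| = 4 m
Total path = 19 m; average speed = 19/9 = 19/9 m/s.

19/9 m/s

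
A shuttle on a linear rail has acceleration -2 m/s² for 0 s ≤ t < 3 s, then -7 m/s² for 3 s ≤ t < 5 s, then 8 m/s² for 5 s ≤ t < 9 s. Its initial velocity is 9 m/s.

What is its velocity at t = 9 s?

Δv equals the area under the a-t graph; then v = v₀ + Δv.
0–3 s: -2 × 3 = -6 m/s
3–5 s: -7 × 2 = -14 m/s
5–9 s: 8 × 4 = 32 m/s
Δv = 12 m/s, so v(9) = 9 + (12) = 21 m/s.

21 m/s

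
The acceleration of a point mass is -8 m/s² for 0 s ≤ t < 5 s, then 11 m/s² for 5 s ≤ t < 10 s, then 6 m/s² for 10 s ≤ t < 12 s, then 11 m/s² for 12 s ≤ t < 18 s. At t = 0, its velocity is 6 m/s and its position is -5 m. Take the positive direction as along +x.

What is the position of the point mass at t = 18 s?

342.5 m

On each constant-a segment, Δv = aΔt and Δx = v₀Δt + ½aΔt²; chain segment to segment.
0–5 s: v starts 6 m/s; Δx = 6·5 + ½·-8·5² = -70 m; v ends -34 m/s.
5–10 s: v starts -34 m/s; Δx = -34·5 + ½·11·5² = -32.5 m; v ends 21 m/s.
10–12 s: v starts 21 m/s; Δx = 21·2 + ½·6·2² = 54 m; v ends 33 m/s.
12–18 s: v starts 33 m/s; Δx = 33·6 + ½·11·6² = 396 m; v ends 99 m/s.
x(18) = -5 + Σ Δx = 342.5 m.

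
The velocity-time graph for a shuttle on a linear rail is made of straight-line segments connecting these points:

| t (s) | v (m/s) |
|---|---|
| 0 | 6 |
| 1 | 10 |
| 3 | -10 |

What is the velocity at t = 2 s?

On 1–3 s the graph is linear from 10 to -10 m/s: v(2) = 10 + (-10 − 10)·(2 − 1)/(3 − 1) = 0 m/s.

0 m/s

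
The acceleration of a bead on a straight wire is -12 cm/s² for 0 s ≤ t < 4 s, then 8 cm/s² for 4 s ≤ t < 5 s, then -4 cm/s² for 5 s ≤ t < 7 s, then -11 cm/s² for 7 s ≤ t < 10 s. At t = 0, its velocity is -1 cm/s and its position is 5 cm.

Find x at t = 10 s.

-426.5 cm

On each constant-a segment, Δv = aΔt and Δx = v₀Δt + ½aΔt²; chain segment to segment.
0–4 s: v starts -1 cm/s; Δx = -1·4 + ½·-12·4² = -100 cm; v ends -49 cm/s.
4–5 s: v starts -49 cm/s; Δx = -49·1 + ½·8·1² = -45 cm; v ends -41 cm/s.
5–7 s: v starts -41 cm/s; Δx = -41·2 + ½·-4·2² = -90 cm; v ends -49 cm/s.
7–10 s: v starts -49 cm/s; Δx = -49·3 + ½·-11·3² = -196.5 cm; v ends -82 cm/s.
x(10) = 5 + Σ Δx = -426.5 cm.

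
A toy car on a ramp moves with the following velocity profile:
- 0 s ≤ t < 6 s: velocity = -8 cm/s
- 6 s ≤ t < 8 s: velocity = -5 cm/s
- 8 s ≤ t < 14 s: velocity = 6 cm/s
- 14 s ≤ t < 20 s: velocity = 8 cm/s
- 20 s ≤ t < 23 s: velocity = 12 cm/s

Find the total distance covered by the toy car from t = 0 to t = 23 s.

Total distance travelled is ∫|v| dt — sum the magnitudes of each area piece.
0–6 s: |-8| × 6 = 48 cm
6–8 s: |-5| × 2 = 10 cm
8–14 s: |6| × 6 = 36 cm
14–20 s: |8| × 6 = 48 cm
20–23 s: |12| × 3 = 36 cm
Total distance = 178 cm

178 cm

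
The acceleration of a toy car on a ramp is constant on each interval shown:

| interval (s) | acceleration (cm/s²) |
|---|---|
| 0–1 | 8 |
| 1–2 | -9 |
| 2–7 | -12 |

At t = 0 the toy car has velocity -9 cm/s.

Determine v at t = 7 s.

Δv equals the area under the a-t graph; then v = v₀ + Δv.
0–1 s: 8 × 1 = 8 cm/s
1–2 s: -9 × 1 = -9 cm/s
2–7 s: -12 × 5 = -60 cm/s
Δv = -61 cm/s, so v(7) = -9 + (-61) = -70 cm/s.

-70 cm/s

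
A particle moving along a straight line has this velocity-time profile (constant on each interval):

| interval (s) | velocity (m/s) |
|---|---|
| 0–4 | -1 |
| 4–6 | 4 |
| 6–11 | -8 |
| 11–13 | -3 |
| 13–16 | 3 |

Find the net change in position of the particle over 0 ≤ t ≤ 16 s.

-33 m

Displacement is the signed area under the v-t curve.
0–4 s: -1 × 4 = -4 m
4–6 s: 4 × 2 = 8 m
6–11 s: -8 × 5 = -40 m
11–13 s: -3 × 2 = -6 m
13–16 s: 3 × 3 = 9 m
Net displacement = -33 m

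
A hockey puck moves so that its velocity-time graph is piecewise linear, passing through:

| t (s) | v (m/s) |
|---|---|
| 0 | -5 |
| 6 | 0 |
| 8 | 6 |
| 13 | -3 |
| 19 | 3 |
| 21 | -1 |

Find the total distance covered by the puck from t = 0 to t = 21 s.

Distance (not displacement) is the total path length: add the absolute areas under v-t.
0–6 s: |½(-5 + 0)(6)| = 15 m
6–8 s: |½(0 + 6)(2)| = 6 m
8–13 s: v = 0 at t = 34/3 s; triangle areas 10 + 2.5 = 12.5 m
13–19 s: v = 0 at t = 16 s; triangle areas 4.5 + 4.5 = 9 m
19–21 s: v = 0 at t = 20.5 s; triangle areas 2.25 + 0.25 = 2.5 m
Total distance = 45 m

45 m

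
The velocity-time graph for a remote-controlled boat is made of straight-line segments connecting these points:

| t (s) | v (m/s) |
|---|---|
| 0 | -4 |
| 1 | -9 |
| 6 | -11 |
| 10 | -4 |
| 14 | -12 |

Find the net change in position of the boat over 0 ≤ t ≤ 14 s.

Displacement is the signed area under the v-t curve.
0–1 s: ½(-4 + -9)(1) = -6.5 m
1–6 s: ½(-9 + -11)(5) = -50 m
6–10 s: ½(-11 + -4)(4) = -30 m
10–14 s: ½(-4 + -12)(4) = -32 m
Net displacement = -118.5 m

-118.5 m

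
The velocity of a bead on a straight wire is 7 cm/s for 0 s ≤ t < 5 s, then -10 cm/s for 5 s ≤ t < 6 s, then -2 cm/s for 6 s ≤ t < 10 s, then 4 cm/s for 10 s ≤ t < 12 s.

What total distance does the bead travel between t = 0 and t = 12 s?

61 cm

Distance (not displacement) is the total path length: add the absolute areas under v-t.
0–5 s: |7| × 5 = 35 cm
5–6 s: |-10| × 1 = 10 cm
6–10 s: |-2| × 4 = 8 cm
10–12 s: |4| × 2 = 8 cm
Total distance = 61 cm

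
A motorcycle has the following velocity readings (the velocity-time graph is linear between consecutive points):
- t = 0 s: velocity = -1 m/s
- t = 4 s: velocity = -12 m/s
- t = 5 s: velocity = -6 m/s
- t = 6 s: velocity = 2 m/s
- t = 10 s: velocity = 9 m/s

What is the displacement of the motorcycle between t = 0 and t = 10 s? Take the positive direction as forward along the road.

-15 m

Displacement is the signed area under the v-t curve.
0–4 s: ½(-1 + -12)(4) = -26 m
4–5 s: ½(-12 + -6)(1) = -9 m
5–6 s: ½(-6 + 2)(1) = -2 m
6–10 s: ½(2 + 9)(4) = 22 m
Net displacement = -15 m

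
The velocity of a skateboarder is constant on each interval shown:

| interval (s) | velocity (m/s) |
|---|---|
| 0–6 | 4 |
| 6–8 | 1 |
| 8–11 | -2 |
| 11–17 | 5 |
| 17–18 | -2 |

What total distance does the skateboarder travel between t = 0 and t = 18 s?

Total distance travelled is ∫|v| dt — sum the magnitudes of each area piece.
0–6 s: |4| × 6 = 24 m
6–8 s: |1| × 2 = 2 m
8–11 s: |-2| × 3 = 6 m
11–17 s: |5| × 6 = 30 m
17–18 s: |-2| × 1 = 2 m
Total distance = 64 m

64 m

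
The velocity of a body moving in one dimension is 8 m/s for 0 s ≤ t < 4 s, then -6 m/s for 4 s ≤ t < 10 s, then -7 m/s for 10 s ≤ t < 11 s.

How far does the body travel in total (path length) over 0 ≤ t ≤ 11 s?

75 m

Total distance travelled is ∫|v| dt — sum the magnitudes of each area piece.
0–4 s: |8| × 4 = 32 m
4–10 s: |-6| × 6 = 36 m
10–11 s: |-7| × 1 = 7 m
Total distance = 75 m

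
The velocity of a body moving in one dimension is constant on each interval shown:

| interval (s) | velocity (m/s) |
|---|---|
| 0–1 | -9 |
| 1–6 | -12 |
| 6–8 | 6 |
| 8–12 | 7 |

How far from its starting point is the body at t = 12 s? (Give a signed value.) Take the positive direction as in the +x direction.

-29 m

Net displacement equals the area under the velocity-time graph (areas below the axis count negative).
0–1 s: -9 × 1 = -9 m
1–6 s: -12 × 5 = -60 m
6–8 s: 6 × 2 = 12 m
8–12 s: 7 × 4 = 28 m
Net displacement = -29 m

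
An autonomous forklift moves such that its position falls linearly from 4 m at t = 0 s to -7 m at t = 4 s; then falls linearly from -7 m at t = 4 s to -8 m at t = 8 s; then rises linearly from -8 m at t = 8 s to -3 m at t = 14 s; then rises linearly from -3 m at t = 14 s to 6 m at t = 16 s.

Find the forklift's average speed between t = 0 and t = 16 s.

1.625 m/s

Average speed = (total path length)/(elapsed time); on a piecewise-linear x-t graph the path length is Σ|Δx|.
0–4 s: |Δx| = |-7 − 4| = 11 m
4–8 s: |Δx| = |-8 − -7| = 1 m
8–14 s: |Δx| = |-3 − -8| = 5 m
14–16 s: |Δx| = |6 − -3| = 9 m
Total path = 26 m; average speed = 26/16 = 1.625 m/s.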